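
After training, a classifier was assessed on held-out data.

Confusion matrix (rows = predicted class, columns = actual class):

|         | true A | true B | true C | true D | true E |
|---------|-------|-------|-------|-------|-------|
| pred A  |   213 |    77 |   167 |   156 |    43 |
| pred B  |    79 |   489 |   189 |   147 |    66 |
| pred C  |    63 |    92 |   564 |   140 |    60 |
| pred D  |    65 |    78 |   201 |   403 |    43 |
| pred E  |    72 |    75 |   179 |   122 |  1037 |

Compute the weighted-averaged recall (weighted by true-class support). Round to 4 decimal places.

Per-class recall (TP/(TP+FN)):
  A: TP=213, FN=79+63+65+72=279 → 213/492 = 0.43293
  B: TP=489, FN=77+92+78+75=322 → 489/811 = 0.60296
  C: TP=564, FN=167+189+201+179=736 → 564/1300 = 0.43385
  D: TP=403, FN=156+147+140+122=565 → 403/968 = 0.41632
  E: TP=1037, FN=43+66+60+43=212 → 1037/1249 = 0.83026
Weighted-recall = Σ (supportᵢ/N)·recallᵢ with N=4820: (492/4820)·0.43293 + (811/4820)·0.60296 + (1300/4820)·0.43385 + (968/4820)·0.41632 + (1249/4820)·0.83026 = 0.5614

0.5614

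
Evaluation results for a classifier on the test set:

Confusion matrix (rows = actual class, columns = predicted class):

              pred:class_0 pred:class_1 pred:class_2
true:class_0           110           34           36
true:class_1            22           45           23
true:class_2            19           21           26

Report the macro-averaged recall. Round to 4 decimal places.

0.5017

Per-class recall (TP/(TP+FN)):
  class_0: TP=110, FN=34+36=70 → 110/180 = 0.61111
  class_1: TP=45, FN=22+23=45 → 45/90 = 0.50000
  class_2: TP=26, FN=19+21=40 → 26/66 = 0.39394
Macro-recall = mean = (0.61111 + 0.50000 + 0.39394) / 3 = 0.5017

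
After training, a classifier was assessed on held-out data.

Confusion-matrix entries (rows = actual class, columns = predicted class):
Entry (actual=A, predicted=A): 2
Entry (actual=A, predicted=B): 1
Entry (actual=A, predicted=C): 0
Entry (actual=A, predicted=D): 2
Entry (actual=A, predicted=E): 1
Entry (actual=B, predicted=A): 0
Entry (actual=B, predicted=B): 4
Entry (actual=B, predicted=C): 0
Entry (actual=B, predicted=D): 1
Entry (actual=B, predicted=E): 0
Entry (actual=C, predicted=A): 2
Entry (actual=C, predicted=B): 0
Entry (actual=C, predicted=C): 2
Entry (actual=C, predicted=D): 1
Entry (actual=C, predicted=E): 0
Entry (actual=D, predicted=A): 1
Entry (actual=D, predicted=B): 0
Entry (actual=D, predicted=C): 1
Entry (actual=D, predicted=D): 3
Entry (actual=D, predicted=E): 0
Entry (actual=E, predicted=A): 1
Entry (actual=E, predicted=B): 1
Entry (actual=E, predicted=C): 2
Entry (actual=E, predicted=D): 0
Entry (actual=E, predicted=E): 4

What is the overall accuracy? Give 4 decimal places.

Accuracy = trace / total = (2+4+2+3+4=15) / 29 = 15/29 = 0.5172

0.5172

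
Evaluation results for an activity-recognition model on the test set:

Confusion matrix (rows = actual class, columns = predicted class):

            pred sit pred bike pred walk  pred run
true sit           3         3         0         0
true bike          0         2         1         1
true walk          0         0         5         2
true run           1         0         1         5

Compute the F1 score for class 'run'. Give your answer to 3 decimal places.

0.667

Treat 'run' as positive and all other classes as negative.
F1 score = 2·TP/(2·TP+FP+FN).
run: TP=5, FP=0+1+2=3, FN=1+0+1=2 → 10/15 = 0.6667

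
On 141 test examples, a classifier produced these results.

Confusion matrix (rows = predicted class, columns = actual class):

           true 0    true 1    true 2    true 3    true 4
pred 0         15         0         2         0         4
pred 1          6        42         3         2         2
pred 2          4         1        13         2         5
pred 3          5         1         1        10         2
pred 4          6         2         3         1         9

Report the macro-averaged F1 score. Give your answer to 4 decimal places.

Per-class F1 score (2·TP/(2·TP+FP+FN)):
  0: TP=15, FP=0+2+0+4=6, FN=6+4+5+6=21 → 30/57 = 0.52632
  1: TP=42, FP=6+3+2+2=13, FN=0+1+1+2=4 → 84/101 = 0.83168
  2: TP=13, FP=4+1+2+5=12, FN=2+3+1+3=9 → 26/47 = 0.55319
  3: TP=10, FP=5+1+1+2=9, FN=0+2+2+1=5 → 20/34 = 0.58824
  4: TP=9, FP=6+2+3+1=12, FN=4+2+5+2=13 → 18/43 = 0.41860
Macro-F1 score = mean = (0.52632 + 0.83168 + 0.55319 + 0.58824 + 0.41860) / 5 = 0.5836

0.5836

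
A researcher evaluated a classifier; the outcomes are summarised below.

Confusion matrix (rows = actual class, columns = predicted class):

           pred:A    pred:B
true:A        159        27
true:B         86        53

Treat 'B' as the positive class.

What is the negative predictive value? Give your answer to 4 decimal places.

0.6490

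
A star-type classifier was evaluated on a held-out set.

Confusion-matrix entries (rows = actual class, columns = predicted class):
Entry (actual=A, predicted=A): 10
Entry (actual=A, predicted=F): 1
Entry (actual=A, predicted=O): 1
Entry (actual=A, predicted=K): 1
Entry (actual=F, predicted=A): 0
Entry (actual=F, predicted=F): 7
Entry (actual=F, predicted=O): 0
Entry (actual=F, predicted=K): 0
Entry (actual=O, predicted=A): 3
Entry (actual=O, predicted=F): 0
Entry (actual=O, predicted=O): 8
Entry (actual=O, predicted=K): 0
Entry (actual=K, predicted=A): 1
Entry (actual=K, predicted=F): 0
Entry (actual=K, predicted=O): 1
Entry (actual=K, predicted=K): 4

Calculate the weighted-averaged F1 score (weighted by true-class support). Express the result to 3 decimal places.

0.781

Per-class F1 score (2·TP/(2·TP+FP+FN)):
  A: TP=10, FP=0+3+1=4, FN=1+1+1=3 → 20/27 = 0.7407
  F: TP=7, FP=1+0+0=1, FN=0+0+0=0 → 14/15 = 0.9333
  O: TP=8, FP=1+0+1=2, FN=3+0+0=3 → 16/21 = 0.7619
  K: TP=4, FP=1+0+0=1, FN=1+0+1=2 → 8/11 = 0.7273
Weighted-F1 score = Σ (supportᵢ/N)·F1 scoreᵢ with N=37: (13/37)·0.7407 + (7/37)·0.9333 + (11/37)·0.7619 + (6/37)·0.7273 = 0.781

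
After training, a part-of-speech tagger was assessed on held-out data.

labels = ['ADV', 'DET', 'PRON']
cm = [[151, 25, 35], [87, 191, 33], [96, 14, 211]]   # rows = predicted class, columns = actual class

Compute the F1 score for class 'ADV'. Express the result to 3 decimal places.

One-vs-rest for 'ADV': TP = diagonal; FP = other classes predicted 'ADV'; FN = 'ADV' predicted as other.
F1 score = 2·TP/(2·TP+FP+FN).
ADV: TP=151, FP=25+35=60, FN=87+96=183 → 302/545 = 0.5541

0.554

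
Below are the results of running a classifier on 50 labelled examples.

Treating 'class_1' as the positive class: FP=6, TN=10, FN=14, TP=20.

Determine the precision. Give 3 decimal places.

Precision = TP/(TP+FP) = 20/(20+6) = 20/26 = 0.769

0.769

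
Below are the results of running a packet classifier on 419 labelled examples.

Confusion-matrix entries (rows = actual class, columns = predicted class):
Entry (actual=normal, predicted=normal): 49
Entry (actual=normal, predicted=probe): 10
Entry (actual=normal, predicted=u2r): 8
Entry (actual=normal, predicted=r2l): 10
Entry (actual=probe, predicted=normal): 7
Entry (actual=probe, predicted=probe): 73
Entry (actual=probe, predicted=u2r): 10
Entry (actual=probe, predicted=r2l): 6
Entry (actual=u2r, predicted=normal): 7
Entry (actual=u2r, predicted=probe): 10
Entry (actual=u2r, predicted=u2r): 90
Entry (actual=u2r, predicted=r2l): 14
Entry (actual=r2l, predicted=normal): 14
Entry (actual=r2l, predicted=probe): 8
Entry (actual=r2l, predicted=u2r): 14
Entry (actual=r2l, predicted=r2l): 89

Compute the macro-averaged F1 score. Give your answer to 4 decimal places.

Per-class F1 score (2·TP/(2·TP+FP+FN)):
  normal: TP=49, FP=7+7+14=28, FN=10+8+10=28 → 98/154 = 0.63636
  probe: TP=73, FP=10+10+8=28, FN=7+10+6=23 → 146/197 = 0.74112
  u2r: TP=90, FP=8+10+14=32, FN=7+10+14=31 → 180/243 = 0.74074
  r2l: TP=89, FP=10+6+14=30, FN=14+8+14=36 → 178/244 = 0.72951
Macro-F1 score = mean = (0.63636 + 0.74112 + 0.74074 + 0.72951) / 4 = 0.7119

0.7119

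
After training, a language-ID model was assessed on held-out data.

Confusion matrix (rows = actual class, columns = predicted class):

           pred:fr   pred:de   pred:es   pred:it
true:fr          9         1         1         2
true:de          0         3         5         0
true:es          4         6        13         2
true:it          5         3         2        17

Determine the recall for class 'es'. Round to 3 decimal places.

0.520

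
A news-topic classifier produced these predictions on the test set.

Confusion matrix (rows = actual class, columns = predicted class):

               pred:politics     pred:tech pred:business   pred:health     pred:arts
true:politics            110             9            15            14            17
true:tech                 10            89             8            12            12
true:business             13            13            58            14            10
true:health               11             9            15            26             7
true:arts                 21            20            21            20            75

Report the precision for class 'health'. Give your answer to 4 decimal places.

0.3023

Take TP from the diagonal, FP from the rest of the 'health' prediction marginal, FN from the rest of the 'health' actual marginal.
precision = TP/(TP+FP).
health: TP=26, FP=14+12+14+20=60 → 26/86 = 0.30233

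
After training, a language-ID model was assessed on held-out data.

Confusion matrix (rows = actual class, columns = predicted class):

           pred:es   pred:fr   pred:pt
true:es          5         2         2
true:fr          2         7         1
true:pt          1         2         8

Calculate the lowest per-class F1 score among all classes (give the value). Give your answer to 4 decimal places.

Per-class F1 score (2·TP/(2·TP+FP+FN)):
  es: TP=5, FP=2+1=3, FN=2+2=4 → 10/17 = 0.58824
  fr: TP=7, FP=2+2=4, FN=2+1=3 → 14/21 = 0.66667
  pt: TP=8, FP=2+1=3, FN=1+2=3 → 16/22 = 0.72727
Lowest is class 'es' with F1 score = 0.5882.

0.5882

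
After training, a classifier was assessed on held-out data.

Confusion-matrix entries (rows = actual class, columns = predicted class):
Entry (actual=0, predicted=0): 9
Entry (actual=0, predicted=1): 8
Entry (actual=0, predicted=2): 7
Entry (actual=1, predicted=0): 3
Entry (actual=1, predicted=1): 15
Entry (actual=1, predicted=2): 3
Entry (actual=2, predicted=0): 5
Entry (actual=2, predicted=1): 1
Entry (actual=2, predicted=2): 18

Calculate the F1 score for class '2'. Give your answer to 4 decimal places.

0.6923

F1 score = 2·TP/(2·TP+FP+FN).
2: TP=18, FP=7+3=10, FN=5+1=6 → 36/52 = 0.69231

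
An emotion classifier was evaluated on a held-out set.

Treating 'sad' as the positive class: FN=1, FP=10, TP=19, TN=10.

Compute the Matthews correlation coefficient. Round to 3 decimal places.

0.504

MCC = (TP·TN − FP·FN) / √((TP+FP)(TP+FN)(TN+FP)(TN+FN))
Numerator = 19·10 − 10·1 = 180
Denominator = √(29·20·20·11) = √127600 = 357.2114
MCC = 180 / 357.2114 = 0.504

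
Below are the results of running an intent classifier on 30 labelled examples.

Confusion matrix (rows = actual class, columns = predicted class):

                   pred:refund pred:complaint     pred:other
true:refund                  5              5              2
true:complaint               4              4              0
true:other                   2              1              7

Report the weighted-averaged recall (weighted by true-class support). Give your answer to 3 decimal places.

Per-class recall (TP/(TP+FN)):
  refund: TP=5, FN=5+2=7 → 5/12 = 0.4167
  complaint: TP=4, FN=4+0=4 → 4/8 = 0.5000
  other: TP=7, FN=2+1=3 → 7/10 = 0.7000
Weighted-recall = Σ (supportᵢ/N)·recallᵢ with N=30: (12/30)·0.4167 + (8/30)·0.5000 + (10/30)·0.7000 = 0.533

0.533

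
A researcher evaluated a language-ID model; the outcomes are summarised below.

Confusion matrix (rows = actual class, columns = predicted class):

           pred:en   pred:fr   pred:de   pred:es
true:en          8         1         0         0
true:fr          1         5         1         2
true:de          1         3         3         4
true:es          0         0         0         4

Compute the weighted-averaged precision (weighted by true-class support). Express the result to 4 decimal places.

0.6682

Per-class precision (TP/(TP+FP)):
  en: TP=8, FP=1+1+0=2 → 8/10 = 0.80000
  fr: TP=5, FP=1+3+0=4 → 5/9 = 0.55556
  de: TP=3, FP=0+1+0=1 → 3/4 = 0.75000
  es: TP=4, FP=0+2+4=6 → 4/10 = 0.40000
Weighted-precision = Σ (supportᵢ/N)·precisionᵢ with N=33: (9/33)·0.80000 + (9/33)·0.55556 + (11/33)·0.75000 + (4/33)·0.40000 = 0.6682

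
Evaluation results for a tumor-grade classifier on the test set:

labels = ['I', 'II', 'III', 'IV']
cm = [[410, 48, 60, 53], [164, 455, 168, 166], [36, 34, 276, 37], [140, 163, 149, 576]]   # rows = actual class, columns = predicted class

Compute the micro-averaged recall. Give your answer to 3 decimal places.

0.585

Micro-averaging pools counts across classes: ΣTP=1717, ΣFP=1218, ΣFN=1218.
Micro-recall = TP/(TP+FN) on pooled counts = 0.585 (equals overall accuracy in single-label multiclass).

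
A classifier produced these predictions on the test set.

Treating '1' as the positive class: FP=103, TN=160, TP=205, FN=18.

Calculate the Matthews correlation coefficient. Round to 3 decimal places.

MCC = (TP·TN − FP·FN) / √((TP+FP)(TP+FN)(TN+FP)(TN+FN))
Numerator = 205·160 − 103·18 = 30946
Denominator = √(308·223·263·178) = √3215372776 = 56704.2571
MCC = 30946 / 56704.2571 = 0.546

0.546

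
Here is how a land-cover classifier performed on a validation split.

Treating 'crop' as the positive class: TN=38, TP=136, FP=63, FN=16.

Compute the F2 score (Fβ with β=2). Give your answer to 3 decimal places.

Fβ = (1+β²)·TP / ((1+β²)·TP + β²·FN + FP), with β²=4
= 5·136 / (5·136 + 4·16 + 63) = 0.843

0.843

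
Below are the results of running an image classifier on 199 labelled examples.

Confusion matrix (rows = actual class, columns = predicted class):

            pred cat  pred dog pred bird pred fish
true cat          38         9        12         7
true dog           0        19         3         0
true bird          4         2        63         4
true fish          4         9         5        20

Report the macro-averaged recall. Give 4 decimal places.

Per-class recall (TP/(TP+FN)):
  cat: TP=38, FN=9+12+7=28 → 38/66 = 0.57576
  dog: TP=19, FN=0+3+0=3 → 19/22 = 0.86364
  bird: TP=63, FN=4+2+4=10 → 63/73 = 0.86301
  fish: TP=20, FN=4+9+5=18 → 20/38 = 0.52632
Macro-recall = mean = (0.57576 + 0.86364 + 0.86301 + 0.52632) / 4 = 0.7072

0.7072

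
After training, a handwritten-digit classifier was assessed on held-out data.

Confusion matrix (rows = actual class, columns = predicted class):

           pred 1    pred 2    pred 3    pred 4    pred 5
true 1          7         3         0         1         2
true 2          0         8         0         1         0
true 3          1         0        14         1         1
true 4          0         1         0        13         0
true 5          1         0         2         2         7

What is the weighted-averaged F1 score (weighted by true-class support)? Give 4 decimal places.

0.7472

Per-class F1 score (2·TP/(2·TP+FP+FN)):
  1: TP=7, FP=0+1+0+1=2, FN=3+0+1+2=6 → 14/22 = 0.63636
  2: TP=8, FP=3+0+1+0=4, FN=0+0+1+0=1 → 16/21 = 0.76190
  3: TP=14, FP=0+0+0+2=2, FN=1+0+1+1=3 → 28/33 = 0.84848
  4: TP=13, FP=1+1+1+2=5, FN=0+1+0+0=1 → 26/32 = 0.81250
  5: TP=7, FP=2+0+1+0=3, FN=1+0+2+2=5 → 14/22 = 0.63636
Weighted-F1 score = Σ (supportᵢ/N)·F1 scoreᵢ with N=65: (13/65)·0.63636 + (9/65)·0.76190 + (17/65)·0.84848 + (14/65)·0.81250 + (12/65)·0.63636 = 0.7472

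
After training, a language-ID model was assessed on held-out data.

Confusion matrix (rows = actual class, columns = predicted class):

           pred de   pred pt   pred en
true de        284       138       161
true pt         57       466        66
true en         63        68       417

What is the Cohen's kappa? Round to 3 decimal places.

0.518

Observed agreement pₒ = trace/N = 1167/1720 = 0.6785
Expected agreement pₑ = Σ (rowᵢ·colᵢ)/N² = (583·404 + 589·672 + 548·644)/1720² = 0.3327
κ = (pₒ − pₑ)/(1 − pₑ) = (0.6785 − 0.3327)/(1 − 0.3327) = 0.518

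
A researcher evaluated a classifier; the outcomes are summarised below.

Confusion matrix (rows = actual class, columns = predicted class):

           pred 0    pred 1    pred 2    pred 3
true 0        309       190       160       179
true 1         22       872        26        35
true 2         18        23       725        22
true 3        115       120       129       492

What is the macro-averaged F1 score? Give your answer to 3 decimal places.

0.674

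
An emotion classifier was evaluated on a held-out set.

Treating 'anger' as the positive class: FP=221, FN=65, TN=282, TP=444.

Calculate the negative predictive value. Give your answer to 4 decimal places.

0.8127

NPV = TN/(TN+FN) = 282/(282+65) = 0.8127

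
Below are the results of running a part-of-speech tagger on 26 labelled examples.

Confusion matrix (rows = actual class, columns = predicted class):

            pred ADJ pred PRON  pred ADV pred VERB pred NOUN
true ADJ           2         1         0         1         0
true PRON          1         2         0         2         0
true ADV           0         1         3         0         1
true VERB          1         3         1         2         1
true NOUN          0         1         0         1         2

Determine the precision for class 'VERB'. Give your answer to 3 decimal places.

0.333

precision = TP/(TP+FP).
VERB: TP=2, FP=1+2+0+1=4 → 2/6 = 0.3333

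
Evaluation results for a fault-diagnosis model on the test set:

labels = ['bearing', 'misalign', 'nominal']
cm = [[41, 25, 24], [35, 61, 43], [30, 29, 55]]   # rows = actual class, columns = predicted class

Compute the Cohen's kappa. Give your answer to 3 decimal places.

0.184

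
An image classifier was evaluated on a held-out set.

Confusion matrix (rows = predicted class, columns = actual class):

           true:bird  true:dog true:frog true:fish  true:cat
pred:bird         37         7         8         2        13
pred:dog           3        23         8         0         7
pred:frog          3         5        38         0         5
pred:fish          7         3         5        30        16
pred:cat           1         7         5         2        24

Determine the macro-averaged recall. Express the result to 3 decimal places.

0.616

Per-class recall (TP/(TP+FN)):
  bird: TP=37, FN=3+3+7+1=14 → 37/51 = 0.7255
  dog: TP=23, FN=7+5+3+7=22 → 23/45 = 0.5111
  frog: TP=38, FN=8+8+5+5=26 → 38/64 = 0.5938
  fish: TP=30, FN=2+0+0+2=4 → 30/34 = 0.8824
  cat: TP=24, FN=13+7+5+16=41 → 24/65 = 0.3692
Macro-recall = mean = (0.7255 + 0.5111 + 0.5938 + 0.8824 + 0.3692) / 5 = 0.616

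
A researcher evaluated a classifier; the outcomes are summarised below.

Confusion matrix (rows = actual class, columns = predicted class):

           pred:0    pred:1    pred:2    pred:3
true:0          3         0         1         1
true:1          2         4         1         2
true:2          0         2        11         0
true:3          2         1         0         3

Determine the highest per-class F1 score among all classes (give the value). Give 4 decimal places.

0.8462

Per-class F1 score (2·TP/(2·TP+FP+FN)):
  0: TP=3, FP=2+0+2=4, FN=0+1+1=2 → 6/12 = 0.50000
  1: TP=4, FP=0+2+1=3, FN=2+1+2=5 → 8/16 = 0.50000
  2: TP=11, FP=1+1+0=2, FN=0+2+0=2 → 22/26 = 0.84615
  3: TP=3, FP=1+2+0=3, FN=2+1+0=3 → 6/12 = 0.50000
Highest is class '2' with F1 score = 0.8462.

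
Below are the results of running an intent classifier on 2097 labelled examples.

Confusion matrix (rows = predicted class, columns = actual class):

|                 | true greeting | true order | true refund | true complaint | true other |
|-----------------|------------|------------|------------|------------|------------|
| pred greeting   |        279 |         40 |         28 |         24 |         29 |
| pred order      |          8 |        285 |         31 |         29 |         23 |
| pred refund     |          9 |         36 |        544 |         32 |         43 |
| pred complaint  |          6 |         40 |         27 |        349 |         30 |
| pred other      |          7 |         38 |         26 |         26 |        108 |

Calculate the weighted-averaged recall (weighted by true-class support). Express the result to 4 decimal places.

Per-class recall (TP/(TP+FN)):
  greeting: TP=279, FN=8+9+6+7=30 → 279/309 = 0.90291
  order: TP=285, FN=40+36+40+38=154 → 285/439 = 0.64920
  refund: TP=544, FN=28+31+27+26=112 → 544/656 = 0.82927
  complaint: TP=349, FN=24+29+32+26=111 → 349/460 = 0.75870
  other: TP=108, FN=29+23+43+30=125 → 108/233 = 0.46352
Weighted-recall = Σ (supportᵢ/N)·recallᵢ with N=2097: (309/2097)·0.90291 + (439/2097)·0.64920 + (656/2097)·0.82927 + (460/2097)·0.75870 + (233/2097)·0.46352 = 0.7463

0.7463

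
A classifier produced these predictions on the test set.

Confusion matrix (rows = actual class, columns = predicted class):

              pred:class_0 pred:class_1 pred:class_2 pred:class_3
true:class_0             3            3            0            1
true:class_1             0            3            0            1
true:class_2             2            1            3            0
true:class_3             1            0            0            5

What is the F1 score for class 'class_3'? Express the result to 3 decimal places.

0.769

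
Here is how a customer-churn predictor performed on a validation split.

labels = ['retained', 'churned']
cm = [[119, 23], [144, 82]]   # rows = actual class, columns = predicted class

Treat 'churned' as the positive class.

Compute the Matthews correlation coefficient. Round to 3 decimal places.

MCC = (TP·TN − FP·FN) / √((TP+FP)(TP+FN)(TN+FP)(TN+FN))
Numerator = 82·119 − 23·144 = 6446
Denominator = √(105·226·142·263) = √886220580 = 29769.4572
MCC = 6446 / 29769.4572 = 0.217

0.217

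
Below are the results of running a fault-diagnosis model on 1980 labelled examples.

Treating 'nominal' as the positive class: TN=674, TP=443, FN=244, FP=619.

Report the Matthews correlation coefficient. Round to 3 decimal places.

0.159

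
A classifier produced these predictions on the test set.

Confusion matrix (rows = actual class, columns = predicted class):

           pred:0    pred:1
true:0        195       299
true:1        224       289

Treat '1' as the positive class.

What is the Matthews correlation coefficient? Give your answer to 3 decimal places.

-0.043

MCC = (TP·TN − FP·FN) / √((TP+FP)(TP+FN)(TN+FP)(TN+FN))
Numerator = 289·195 − 299·224 = -10621
Denominator = √(588·513·494·419) = √62436084984 = 249872.1373
MCC = -10621 / 249872.1373 = -0.043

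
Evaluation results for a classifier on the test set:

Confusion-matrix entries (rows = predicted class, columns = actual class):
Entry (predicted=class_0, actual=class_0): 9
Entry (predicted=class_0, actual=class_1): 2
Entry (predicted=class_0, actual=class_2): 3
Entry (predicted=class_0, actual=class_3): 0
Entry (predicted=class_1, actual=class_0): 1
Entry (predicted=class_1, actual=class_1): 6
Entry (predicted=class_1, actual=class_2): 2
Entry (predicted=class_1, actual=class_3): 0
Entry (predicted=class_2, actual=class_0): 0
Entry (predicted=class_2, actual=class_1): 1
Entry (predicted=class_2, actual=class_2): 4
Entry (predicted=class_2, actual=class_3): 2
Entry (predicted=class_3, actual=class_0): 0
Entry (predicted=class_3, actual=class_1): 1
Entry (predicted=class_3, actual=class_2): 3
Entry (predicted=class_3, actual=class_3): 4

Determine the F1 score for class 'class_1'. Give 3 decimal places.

0.632

Treat 'class_1' as positive and all other classes as negative.
F1 score = 2·TP/(2·TP+FP+FN).
class_1: TP=6, FP=1+2+0=3, FN=2+1+1=4 → 12/19 = 0.6316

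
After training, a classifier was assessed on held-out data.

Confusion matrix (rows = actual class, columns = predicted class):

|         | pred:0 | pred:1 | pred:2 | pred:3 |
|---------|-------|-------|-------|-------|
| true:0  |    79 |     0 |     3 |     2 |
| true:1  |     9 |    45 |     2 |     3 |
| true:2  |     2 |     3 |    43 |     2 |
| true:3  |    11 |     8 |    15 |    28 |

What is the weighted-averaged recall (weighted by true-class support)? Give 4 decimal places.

0.7647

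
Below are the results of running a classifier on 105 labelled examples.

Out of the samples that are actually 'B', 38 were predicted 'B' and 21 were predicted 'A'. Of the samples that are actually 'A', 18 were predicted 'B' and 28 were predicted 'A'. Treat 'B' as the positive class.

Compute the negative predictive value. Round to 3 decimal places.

0.571

NPV = TN/(TN+FN) = 28/(28+21) = 0.571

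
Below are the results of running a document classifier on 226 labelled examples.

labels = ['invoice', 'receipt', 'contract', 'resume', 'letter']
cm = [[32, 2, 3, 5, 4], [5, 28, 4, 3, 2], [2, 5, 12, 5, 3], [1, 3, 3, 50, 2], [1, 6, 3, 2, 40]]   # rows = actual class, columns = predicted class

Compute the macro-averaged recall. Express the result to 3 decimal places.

Per-class recall (TP/(TP+FN)):
  invoice: TP=32, FN=2+3+5+4=14 → 32/46 = 0.6957
  receipt: TP=28, FN=5+4+3+2=14 → 28/42 = 0.6667
  contract: TP=12, FN=2+5+5+3=15 → 12/27 = 0.4444
  resume: TP=50, FN=1+3+3+2=9 → 50/59 = 0.8475
  letter: TP=40, FN=1+6+3+2=12 → 40/52 = 0.7692
Macro-recall = mean = (0.6957 + 0.6667 + 0.4444 + 0.8475 + 0.7692) / 5 = 0.685

0.685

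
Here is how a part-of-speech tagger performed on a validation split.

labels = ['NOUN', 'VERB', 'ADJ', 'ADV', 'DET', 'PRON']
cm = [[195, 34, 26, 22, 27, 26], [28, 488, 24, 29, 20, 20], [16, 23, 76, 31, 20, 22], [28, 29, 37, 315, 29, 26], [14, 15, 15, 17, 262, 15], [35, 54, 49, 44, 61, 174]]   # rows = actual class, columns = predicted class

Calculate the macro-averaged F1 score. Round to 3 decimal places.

0.604

Per-class F1 score (2·TP/(2·TP+FP+FN)):
  NOUN: TP=195, FP=28+16+28+14+35=121, FN=34+26+22+27+26=135 → 390/646 = 0.6037
  VERB: TP=488, FP=34+23+29+15+54=155, FN=28+24+29+20+20=121 → 976/1252 = 0.7796
  ADJ: TP=76, FP=26+24+37+15+49=151, FN=16+23+31+20+22=112 → 152/415 = 0.3663
  ADV: TP=315, FP=22+29+31+17+44=143, FN=28+29+37+29+26=149 → 630/922 = 0.6833
  DET: TP=262, FP=27+20+20+29+61=157, FN=14+15+15+17+15=76 → 524/757 = 0.6922
  PRON: TP=174, FP=26+20+22+26+15=109, FN=35+54+49+44+61=243 → 348/700 = 0.4971
Macro-F1 score = mean = (0.6037 + 0.7796 + 0.3663 + 0.6833 + 0.6922 + 0.4971) / 6 = 0.604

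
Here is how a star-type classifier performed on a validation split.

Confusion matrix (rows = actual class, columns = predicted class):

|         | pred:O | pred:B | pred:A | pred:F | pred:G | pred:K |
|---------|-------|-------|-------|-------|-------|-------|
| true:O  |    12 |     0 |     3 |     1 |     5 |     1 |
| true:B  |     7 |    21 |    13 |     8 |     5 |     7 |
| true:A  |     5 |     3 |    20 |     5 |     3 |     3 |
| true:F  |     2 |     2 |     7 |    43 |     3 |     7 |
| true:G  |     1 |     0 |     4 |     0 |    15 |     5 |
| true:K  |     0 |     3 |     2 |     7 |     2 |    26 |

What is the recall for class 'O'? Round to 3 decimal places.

recall = TP/(TP+FN).
O: TP=12, FN=0+3+1+5+1=10 → 12/22 = 0.5455

0.545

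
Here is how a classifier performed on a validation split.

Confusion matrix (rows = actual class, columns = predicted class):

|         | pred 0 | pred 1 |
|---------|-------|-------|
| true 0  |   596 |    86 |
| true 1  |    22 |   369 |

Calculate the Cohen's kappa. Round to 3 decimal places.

0.790

Observed agreement pₒ = trace/N = 965/1073 = 0.8993
Expected agreement pₑ = Σ (rowᵢ·colᵢ)/N² = (682·618 + 391·455)/1073² = 0.5206
κ = (pₒ − pₑ)/(1 − pₑ) = (0.8993 − 0.5206)/(1 − 0.5206) = 0.790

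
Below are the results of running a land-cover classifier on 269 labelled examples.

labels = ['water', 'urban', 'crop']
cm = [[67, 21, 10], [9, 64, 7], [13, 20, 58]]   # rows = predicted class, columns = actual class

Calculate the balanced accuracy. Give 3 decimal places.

0.712

Balanced accuracy = mean of per-class recall.
  water: recall = 67/89 = 0.7528
  urban: recall = 64/105 = 0.6095
  crop: recall = 58/75 = 0.7733
Mean = (0.7528 + 0.6095 + 0.7733) / 3 = 0.712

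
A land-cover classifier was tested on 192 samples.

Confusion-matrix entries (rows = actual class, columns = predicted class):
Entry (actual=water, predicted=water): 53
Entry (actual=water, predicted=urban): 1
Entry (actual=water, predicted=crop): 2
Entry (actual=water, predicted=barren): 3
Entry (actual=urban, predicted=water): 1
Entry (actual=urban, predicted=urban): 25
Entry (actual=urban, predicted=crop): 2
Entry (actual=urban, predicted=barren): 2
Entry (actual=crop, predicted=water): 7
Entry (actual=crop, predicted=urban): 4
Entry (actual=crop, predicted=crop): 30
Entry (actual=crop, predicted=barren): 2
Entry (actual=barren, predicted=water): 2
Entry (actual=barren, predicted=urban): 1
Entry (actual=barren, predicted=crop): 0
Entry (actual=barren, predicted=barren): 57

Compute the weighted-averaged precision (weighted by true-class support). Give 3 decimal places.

Per-class precision (TP/(TP+FP)):
  water: TP=53, FP=1+7+2=10 → 53/63 = 0.8413
  urban: TP=25, FP=1+4+1=6 → 25/31 = 0.8065
  crop: TP=30, FP=2+2+0=4 → 30/34 = 0.8824
  barren: TP=57, FP=3+2+2=7 → 57/64 = 0.8906
Weighted-precision = Σ (supportᵢ/N)·precisionᵢ with N=192: (59/192)·0.8413 + (30/192)·0.8065 + (43/192)·0.8824 + (60/192)·0.8906 = 0.860

0.860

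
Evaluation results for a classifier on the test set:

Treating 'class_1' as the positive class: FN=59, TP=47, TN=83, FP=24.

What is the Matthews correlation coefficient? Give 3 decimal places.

0.232

MCC = (TP·TN − FP·FN) / √((TP+FP)(TP+FN)(TN+FP)(TN+FN))
Numerator = 47·83 − 24·59 = 2485
Denominator = √(71·106·107·142) = √114350044 = 10693.4580
MCC = 2485 / 10693.4580 = 0.232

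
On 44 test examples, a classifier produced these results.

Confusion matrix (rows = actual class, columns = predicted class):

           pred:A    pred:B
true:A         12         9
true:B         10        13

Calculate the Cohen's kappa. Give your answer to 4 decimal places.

0.1364

Observed agreement pₒ = trace/N = 25/44 = 0.56818
Expected agreement pₑ = Σ (rowᵢ·colᵢ)/N² = (21·22 + 23·22)/44² = 0.50000
κ = (pₒ − pₑ)/(1 − pₑ) = (0.56818 − 0.50000)/(1 − 0.50000) = 0.1364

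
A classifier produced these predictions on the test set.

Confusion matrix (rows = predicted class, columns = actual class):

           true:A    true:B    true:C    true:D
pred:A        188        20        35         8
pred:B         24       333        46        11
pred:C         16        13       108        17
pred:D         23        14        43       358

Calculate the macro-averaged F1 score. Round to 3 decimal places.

Per-class F1 score (2·TP/(2·TP+FP+FN)):
  A: TP=188, FP=20+35+8=63, FN=24+16+23=63 → 376/502 = 0.7490
  B: TP=333, FP=24+46+11=81, FN=20+13+14=47 → 666/794 = 0.8388
  C: TP=108, FP=16+13+17=46, FN=35+46+43=124 → 216/386 = 0.5596
  D: TP=358, FP=23+14+43=80, FN=8+11+17=36 → 716/832 = 0.8606
Macro-F1 score = mean = (0.7490 + 0.8388 + 0.5596 + 0.8606) / 4 = 0.752

0.752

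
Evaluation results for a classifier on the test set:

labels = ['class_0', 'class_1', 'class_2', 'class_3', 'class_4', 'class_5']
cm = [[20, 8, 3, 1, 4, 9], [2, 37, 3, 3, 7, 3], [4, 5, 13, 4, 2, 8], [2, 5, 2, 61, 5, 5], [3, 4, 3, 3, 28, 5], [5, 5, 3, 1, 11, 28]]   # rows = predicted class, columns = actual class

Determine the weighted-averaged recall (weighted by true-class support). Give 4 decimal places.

0.5937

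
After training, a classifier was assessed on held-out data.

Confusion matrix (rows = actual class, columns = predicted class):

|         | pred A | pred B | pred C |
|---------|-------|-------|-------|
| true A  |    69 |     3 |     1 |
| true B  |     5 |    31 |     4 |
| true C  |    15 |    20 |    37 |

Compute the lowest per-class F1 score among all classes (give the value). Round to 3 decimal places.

0.649

Per-class F1 score (2·TP/(2·TP+FP+FN)):
  A: TP=69, FP=5+15=20, FN=3+1=4 → 138/162 = 0.8519
  B: TP=31, FP=3+20=23, FN=5+4=9 → 62/94 = 0.6596
  C: TP=37, FP=1+4=5, FN=15+20=35 → 74/114 = 0.6491
Lowest is class 'C' with F1 score = 0.649.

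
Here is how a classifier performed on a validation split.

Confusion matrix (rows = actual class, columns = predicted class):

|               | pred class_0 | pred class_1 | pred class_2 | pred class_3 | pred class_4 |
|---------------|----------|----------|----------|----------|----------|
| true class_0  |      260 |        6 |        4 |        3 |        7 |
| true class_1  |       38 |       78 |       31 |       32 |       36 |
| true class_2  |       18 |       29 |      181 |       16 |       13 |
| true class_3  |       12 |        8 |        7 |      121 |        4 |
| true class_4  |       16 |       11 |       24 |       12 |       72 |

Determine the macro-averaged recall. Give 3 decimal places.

0.665

Per-class recall (TP/(TP+FN)):
  class_0: TP=260, FN=6+4+3+7=20 → 260/280 = 0.9286
  class_1: TP=78, FN=38+31+32+36=137 → 78/215 = 0.3628
  class_2: TP=181, FN=18+29+16+13=76 → 181/257 = 0.7043
  class_3: TP=121, FN=12+8+7+4=31 → 121/152 = 0.7961
  class_4: TP=72, FN=16+11+24+12=63 → 72/135 = 0.5333
Macro-recall = mean = (0.9286 + 0.3628 + 0.7043 + 0.7961 + 0.5333) / 5 = 0.665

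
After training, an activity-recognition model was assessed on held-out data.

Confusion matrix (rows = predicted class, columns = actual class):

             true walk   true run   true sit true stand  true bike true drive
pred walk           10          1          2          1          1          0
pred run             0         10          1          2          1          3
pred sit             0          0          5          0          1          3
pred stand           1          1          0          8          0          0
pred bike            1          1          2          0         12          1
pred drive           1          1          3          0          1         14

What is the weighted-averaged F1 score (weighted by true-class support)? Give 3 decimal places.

0.666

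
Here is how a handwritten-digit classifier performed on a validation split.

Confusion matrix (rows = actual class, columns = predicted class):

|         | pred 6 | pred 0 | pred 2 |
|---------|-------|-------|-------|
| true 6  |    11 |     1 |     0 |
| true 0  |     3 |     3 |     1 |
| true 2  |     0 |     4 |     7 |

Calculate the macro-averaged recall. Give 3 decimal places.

0.661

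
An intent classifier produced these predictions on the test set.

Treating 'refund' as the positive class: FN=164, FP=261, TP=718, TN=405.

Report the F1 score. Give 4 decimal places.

Precision = TP/(TP+FP) = 718/979 = 0.7334
Recall = TP/(TP+FN) = 718/882 = 0.8141
F1 = 2·TP/(2·TP+FP+FN) = 1436/1861 = 0.7716

0.7716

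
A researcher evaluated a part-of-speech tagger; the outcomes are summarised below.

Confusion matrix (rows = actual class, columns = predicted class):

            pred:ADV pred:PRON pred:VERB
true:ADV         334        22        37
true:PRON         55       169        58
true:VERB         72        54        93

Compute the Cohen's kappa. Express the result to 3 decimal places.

Observed agreement pₒ = trace/N = 596/894 = 0.6667
Expected agreement pₑ = Σ (rowᵢ·colᵢ)/N² = (393·461 + 282·245 + 219·188)/894² = 0.3646
κ = (pₒ − pₑ)/(1 − pₑ) = (0.6667 − 0.3646)/(1 − 0.3646) = 0.475

0.475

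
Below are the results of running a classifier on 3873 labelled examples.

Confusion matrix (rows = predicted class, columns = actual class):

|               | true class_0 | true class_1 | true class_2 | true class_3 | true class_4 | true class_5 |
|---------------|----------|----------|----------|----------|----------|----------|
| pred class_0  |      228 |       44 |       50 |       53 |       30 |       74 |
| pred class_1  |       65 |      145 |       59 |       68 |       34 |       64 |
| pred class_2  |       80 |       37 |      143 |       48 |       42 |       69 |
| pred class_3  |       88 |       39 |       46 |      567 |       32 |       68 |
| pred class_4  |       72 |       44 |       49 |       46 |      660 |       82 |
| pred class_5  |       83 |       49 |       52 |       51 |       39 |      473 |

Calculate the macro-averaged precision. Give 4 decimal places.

0.5252

Per-class precision (TP/(TP+FP)):
  class_0: TP=228, FP=44+50+53+30+74=251 → 228/479 = 0.47599
  class_1: TP=145, FP=65+59+68+34+64=290 → 145/435 = 0.33333
  class_2: TP=143, FP=80+37+48+42+69=276 → 143/419 = 0.34129
  class_3: TP=567, FP=88+39+46+32+68=273 → 567/840 = 0.67500
  class_4: TP=660, FP=72+44+49+46+82=293 → 660/953 = 0.69255
  class_5: TP=473, FP=83+49+52+51+39=274 → 473/747 = 0.63320
Macro-precision = mean = (0.47599 + 0.33333 + 0.34129 + 0.67500 + 0.69255 + 0.63320) / 6 = 0.5252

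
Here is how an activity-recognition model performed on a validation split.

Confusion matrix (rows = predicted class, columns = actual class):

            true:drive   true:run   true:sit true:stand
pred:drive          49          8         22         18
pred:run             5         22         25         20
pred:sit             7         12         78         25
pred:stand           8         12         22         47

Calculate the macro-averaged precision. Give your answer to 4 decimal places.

0.4945

Per-class precision (TP/(TP+FP)):
  drive: TP=49, FP=8+22+18=48 → 49/97 = 0.50515
  run: TP=22, FP=5+25+20=50 → 22/72 = 0.30556
  sit: TP=78, FP=7+12+25=44 → 78/122 = 0.63934
  stand: TP=47, FP=8+12+22=42 → 47/89 = 0.52809
Macro-precision = mean = (0.50515 + 0.30556 + 0.63934 + 0.52809) / 4 = 0.4945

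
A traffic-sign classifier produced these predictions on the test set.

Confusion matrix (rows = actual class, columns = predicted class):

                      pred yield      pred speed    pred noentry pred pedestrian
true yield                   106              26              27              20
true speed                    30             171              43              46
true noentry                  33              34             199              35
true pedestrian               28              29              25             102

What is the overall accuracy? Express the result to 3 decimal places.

0.606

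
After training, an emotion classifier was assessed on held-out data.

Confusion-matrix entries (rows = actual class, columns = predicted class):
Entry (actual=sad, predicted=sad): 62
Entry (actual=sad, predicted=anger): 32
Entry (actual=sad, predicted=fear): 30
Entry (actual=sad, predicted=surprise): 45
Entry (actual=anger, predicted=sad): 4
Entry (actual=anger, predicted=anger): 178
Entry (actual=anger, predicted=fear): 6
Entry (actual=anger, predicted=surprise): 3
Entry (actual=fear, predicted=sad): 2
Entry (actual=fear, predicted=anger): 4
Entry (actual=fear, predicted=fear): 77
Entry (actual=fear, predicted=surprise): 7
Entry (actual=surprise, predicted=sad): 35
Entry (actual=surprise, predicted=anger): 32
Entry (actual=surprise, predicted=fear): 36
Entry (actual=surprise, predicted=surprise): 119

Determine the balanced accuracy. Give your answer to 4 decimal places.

0.6726

Balanced accuracy = mean of per-class recall.
  sad: recall = 62/169 = 0.36686
  anger: recall = 178/191 = 0.93194
  fear: recall = 77/90 = 0.85556
  surprise: recall = 119/222 = 0.53604
Mean = (0.36686 + 0.93194 + 0.85556 + 0.53604) / 4 = 0.6726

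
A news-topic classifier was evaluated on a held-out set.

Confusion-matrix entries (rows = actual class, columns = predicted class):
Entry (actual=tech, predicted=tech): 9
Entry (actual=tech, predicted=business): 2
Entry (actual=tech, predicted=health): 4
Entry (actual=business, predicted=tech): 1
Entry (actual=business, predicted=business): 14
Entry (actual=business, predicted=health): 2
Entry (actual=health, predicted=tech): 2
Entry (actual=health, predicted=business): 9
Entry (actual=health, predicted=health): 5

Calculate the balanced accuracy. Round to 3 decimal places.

Balanced accuracy = mean of per-class recall.
  tech: recall = 9/15 = 0.6000
  business: recall = 14/17 = 0.8235
  health: recall = 5/16 = 0.3125
Mean = (0.6000 + 0.8235 + 0.3125) / 3 = 0.579

0.579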